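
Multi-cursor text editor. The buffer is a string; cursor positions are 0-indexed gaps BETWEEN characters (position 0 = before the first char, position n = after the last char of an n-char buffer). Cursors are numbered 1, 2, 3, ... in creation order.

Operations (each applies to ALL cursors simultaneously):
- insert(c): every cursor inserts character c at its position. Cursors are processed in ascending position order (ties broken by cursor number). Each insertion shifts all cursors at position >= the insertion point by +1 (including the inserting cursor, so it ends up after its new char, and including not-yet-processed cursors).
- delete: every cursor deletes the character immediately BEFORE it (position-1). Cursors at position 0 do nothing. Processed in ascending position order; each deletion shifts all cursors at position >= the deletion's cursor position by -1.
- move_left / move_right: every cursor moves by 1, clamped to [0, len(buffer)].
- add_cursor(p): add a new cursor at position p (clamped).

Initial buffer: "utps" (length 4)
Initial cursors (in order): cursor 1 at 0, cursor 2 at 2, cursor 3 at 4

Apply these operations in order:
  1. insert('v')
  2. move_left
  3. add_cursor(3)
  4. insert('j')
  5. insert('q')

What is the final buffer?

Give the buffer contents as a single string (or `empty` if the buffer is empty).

After op 1 (insert('v')): buffer="vutvpsv" (len 7), cursors c1@1 c2@4 c3@7, authorship 1..2..3
After op 2 (move_left): buffer="vutvpsv" (len 7), cursors c1@0 c2@3 c3@6, authorship 1..2..3
After op 3 (add_cursor(3)): buffer="vutvpsv" (len 7), cursors c1@0 c2@3 c4@3 c3@6, authorship 1..2..3
After op 4 (insert('j')): buffer="jvutjjvpsjv" (len 11), cursors c1@1 c2@6 c4@6 c3@10, authorship 11..242..33
After op 5 (insert('q')): buffer="jqvutjjqqvpsjqv" (len 15), cursors c1@2 c2@9 c4@9 c3@14, authorship 111..24242..333

Answer: jqvutjjqqvpsjqv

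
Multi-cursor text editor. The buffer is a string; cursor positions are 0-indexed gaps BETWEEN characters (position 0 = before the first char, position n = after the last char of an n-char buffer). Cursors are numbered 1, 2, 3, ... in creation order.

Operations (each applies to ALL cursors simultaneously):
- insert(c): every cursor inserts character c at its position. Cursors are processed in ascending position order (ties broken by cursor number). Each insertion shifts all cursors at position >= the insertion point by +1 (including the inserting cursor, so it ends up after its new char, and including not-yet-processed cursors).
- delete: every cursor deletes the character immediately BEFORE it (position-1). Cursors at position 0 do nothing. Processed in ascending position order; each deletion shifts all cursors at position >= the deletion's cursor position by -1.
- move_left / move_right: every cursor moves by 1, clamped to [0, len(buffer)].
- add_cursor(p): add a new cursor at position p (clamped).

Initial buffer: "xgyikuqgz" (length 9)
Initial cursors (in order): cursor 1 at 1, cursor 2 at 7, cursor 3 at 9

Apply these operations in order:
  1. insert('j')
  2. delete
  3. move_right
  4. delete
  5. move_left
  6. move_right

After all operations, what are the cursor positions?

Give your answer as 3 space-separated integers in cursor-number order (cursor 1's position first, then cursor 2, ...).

Answer: 1 6 6

Derivation:
After op 1 (insert('j')): buffer="xjgyikuqjgzj" (len 12), cursors c1@2 c2@9 c3@12, authorship .1......2..3
After op 2 (delete): buffer="xgyikuqgz" (len 9), cursors c1@1 c2@7 c3@9, authorship .........
After op 3 (move_right): buffer="xgyikuqgz" (len 9), cursors c1@2 c2@8 c3@9, authorship .........
After op 4 (delete): buffer="xyikuq" (len 6), cursors c1@1 c2@6 c3@6, authorship ......
After op 5 (move_left): buffer="xyikuq" (len 6), cursors c1@0 c2@5 c3@5, authorship ......
After op 6 (move_right): buffer="xyikuq" (len 6), cursors c1@1 c2@6 c3@6, authorship ......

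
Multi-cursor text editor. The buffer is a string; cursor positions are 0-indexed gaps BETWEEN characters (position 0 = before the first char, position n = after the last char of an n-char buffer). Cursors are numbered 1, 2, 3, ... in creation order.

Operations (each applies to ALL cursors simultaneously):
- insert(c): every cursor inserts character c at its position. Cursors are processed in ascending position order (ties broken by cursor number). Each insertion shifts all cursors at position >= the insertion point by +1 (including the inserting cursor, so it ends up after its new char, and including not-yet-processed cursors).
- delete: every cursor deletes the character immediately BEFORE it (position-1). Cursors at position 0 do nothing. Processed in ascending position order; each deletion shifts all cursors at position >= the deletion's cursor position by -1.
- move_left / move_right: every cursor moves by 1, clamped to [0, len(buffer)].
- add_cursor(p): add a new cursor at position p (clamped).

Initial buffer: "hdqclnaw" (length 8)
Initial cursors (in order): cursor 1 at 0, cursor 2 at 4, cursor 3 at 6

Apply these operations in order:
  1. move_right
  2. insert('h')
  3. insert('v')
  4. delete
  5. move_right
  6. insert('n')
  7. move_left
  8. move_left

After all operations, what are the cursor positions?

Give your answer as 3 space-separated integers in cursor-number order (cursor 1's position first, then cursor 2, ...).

After op 1 (move_right): buffer="hdqclnaw" (len 8), cursors c1@1 c2@5 c3@7, authorship ........
After op 2 (insert('h')): buffer="hhdqclhnahw" (len 11), cursors c1@2 c2@7 c3@10, authorship .1....2..3.
After op 3 (insert('v')): buffer="hhvdqclhvnahvw" (len 14), cursors c1@3 c2@9 c3@13, authorship .11....22..33.
After op 4 (delete): buffer="hhdqclhnahw" (len 11), cursors c1@2 c2@7 c3@10, authorship .1....2..3.
After op 5 (move_right): buffer="hhdqclhnahw" (len 11), cursors c1@3 c2@8 c3@11, authorship .1....2..3.
After op 6 (insert('n')): buffer="hhdnqclhnnahwn" (len 14), cursors c1@4 c2@10 c3@14, authorship .1.1...2.2.3.3
After op 7 (move_left): buffer="hhdnqclhnnahwn" (len 14), cursors c1@3 c2@9 c3@13, authorship .1.1...2.2.3.3
After op 8 (move_left): buffer="hhdnqclhnnahwn" (len 14), cursors c1@2 c2@8 c3@12, authorship .1.1...2.2.3.3

Answer: 2 8 12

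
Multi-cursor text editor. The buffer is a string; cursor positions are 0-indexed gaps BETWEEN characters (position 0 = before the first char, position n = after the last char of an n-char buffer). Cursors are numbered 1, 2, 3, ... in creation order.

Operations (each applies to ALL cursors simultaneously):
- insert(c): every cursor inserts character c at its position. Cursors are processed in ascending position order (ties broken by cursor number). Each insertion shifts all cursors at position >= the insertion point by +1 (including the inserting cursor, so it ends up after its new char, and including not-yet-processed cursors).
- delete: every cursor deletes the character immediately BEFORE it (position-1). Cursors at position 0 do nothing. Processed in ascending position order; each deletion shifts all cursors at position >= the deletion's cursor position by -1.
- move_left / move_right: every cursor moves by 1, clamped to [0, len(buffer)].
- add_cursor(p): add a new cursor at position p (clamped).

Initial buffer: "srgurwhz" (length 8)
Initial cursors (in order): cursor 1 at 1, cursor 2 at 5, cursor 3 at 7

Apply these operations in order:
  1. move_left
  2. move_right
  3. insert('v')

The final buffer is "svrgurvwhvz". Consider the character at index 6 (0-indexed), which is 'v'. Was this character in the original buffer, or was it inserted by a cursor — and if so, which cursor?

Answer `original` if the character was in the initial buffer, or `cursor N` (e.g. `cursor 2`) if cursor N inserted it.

Answer: cursor 2

Derivation:
After op 1 (move_left): buffer="srgurwhz" (len 8), cursors c1@0 c2@4 c3@6, authorship ........
After op 2 (move_right): buffer="srgurwhz" (len 8), cursors c1@1 c2@5 c3@7, authorship ........
After op 3 (insert('v')): buffer="svrgurvwhvz" (len 11), cursors c1@2 c2@7 c3@10, authorship .1....2..3.
Authorship (.=original, N=cursor N): . 1 . . . . 2 . . 3 .
Index 6: author = 2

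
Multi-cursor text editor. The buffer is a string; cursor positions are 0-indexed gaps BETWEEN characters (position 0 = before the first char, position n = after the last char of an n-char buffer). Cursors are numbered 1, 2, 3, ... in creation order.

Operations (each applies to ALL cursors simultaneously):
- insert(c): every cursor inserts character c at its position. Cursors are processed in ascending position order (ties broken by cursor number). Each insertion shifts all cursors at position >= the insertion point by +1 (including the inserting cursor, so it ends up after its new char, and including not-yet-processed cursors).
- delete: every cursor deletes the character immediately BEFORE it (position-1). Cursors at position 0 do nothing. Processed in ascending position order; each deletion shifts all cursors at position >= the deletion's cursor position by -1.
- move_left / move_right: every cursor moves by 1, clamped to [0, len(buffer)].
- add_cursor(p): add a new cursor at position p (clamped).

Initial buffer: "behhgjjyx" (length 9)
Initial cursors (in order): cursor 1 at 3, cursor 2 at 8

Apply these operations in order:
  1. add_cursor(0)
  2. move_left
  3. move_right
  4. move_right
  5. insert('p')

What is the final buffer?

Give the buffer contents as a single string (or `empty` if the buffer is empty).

After op 1 (add_cursor(0)): buffer="behhgjjyx" (len 9), cursors c3@0 c1@3 c2@8, authorship .........
After op 2 (move_left): buffer="behhgjjyx" (len 9), cursors c3@0 c1@2 c2@7, authorship .........
After op 3 (move_right): buffer="behhgjjyx" (len 9), cursors c3@1 c1@3 c2@8, authorship .........
After op 4 (move_right): buffer="behhgjjyx" (len 9), cursors c3@2 c1@4 c2@9, authorship .........
After op 5 (insert('p')): buffer="bephhpgjjyxp" (len 12), cursors c3@3 c1@6 c2@12, authorship ..3..1.....2

Answer: bephhpgjjyxp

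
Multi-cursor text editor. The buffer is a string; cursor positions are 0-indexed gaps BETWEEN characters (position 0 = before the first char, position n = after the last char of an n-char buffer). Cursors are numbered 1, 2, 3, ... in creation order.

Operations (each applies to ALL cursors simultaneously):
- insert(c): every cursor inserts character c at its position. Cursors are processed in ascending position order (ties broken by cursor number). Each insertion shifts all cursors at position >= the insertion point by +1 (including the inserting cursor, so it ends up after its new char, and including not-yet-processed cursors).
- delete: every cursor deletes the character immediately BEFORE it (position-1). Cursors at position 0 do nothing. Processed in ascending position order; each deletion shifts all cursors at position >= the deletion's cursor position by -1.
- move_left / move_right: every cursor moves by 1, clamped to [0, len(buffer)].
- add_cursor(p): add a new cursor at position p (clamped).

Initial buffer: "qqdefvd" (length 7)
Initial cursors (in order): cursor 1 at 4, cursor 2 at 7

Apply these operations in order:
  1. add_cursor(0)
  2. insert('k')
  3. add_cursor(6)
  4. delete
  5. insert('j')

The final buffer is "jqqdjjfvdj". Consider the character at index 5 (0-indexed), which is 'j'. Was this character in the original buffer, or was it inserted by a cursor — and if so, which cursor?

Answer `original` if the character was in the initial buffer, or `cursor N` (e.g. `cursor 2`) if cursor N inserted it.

Answer: cursor 4

Derivation:
After op 1 (add_cursor(0)): buffer="qqdefvd" (len 7), cursors c3@0 c1@4 c2@7, authorship .......
After op 2 (insert('k')): buffer="kqqdekfvdk" (len 10), cursors c3@1 c1@6 c2@10, authorship 3....1...2
After op 3 (add_cursor(6)): buffer="kqqdekfvdk" (len 10), cursors c3@1 c1@6 c4@6 c2@10, authorship 3....1...2
After op 4 (delete): buffer="qqdfvd" (len 6), cursors c3@0 c1@3 c4@3 c2@6, authorship ......
After op 5 (insert('j')): buffer="jqqdjjfvdj" (len 10), cursors c3@1 c1@6 c4@6 c2@10, authorship 3...14...2
Authorship (.=original, N=cursor N): 3 . . . 1 4 . . . 2
Index 5: author = 4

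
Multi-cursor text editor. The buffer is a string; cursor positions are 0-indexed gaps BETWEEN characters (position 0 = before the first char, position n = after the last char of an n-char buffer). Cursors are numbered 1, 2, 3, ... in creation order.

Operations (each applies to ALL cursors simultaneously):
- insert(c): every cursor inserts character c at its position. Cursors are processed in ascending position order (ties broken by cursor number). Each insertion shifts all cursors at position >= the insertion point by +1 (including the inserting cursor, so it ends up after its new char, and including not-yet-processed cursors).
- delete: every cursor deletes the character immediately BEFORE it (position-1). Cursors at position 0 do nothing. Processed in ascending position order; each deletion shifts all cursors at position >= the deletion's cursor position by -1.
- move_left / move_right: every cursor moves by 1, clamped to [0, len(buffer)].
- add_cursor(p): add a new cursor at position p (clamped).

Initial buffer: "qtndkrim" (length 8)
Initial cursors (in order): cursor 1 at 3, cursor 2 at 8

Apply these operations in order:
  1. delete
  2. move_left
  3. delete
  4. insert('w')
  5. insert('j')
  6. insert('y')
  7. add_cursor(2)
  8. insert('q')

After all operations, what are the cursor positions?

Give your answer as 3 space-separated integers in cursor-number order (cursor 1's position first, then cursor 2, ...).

After op 1 (delete): buffer="qtdkri" (len 6), cursors c1@2 c2@6, authorship ......
After op 2 (move_left): buffer="qtdkri" (len 6), cursors c1@1 c2@5, authorship ......
After op 3 (delete): buffer="tdki" (len 4), cursors c1@0 c2@3, authorship ....
After op 4 (insert('w')): buffer="wtdkwi" (len 6), cursors c1@1 c2@5, authorship 1...2.
After op 5 (insert('j')): buffer="wjtdkwji" (len 8), cursors c1@2 c2@7, authorship 11...22.
After op 6 (insert('y')): buffer="wjytdkwjyi" (len 10), cursors c1@3 c2@9, authorship 111...222.
After op 7 (add_cursor(2)): buffer="wjytdkwjyi" (len 10), cursors c3@2 c1@3 c2@9, authorship 111...222.
After op 8 (insert('q')): buffer="wjqyqtdkwjyqi" (len 13), cursors c3@3 c1@5 c2@12, authorship 11311...2222.

Answer: 5 12 3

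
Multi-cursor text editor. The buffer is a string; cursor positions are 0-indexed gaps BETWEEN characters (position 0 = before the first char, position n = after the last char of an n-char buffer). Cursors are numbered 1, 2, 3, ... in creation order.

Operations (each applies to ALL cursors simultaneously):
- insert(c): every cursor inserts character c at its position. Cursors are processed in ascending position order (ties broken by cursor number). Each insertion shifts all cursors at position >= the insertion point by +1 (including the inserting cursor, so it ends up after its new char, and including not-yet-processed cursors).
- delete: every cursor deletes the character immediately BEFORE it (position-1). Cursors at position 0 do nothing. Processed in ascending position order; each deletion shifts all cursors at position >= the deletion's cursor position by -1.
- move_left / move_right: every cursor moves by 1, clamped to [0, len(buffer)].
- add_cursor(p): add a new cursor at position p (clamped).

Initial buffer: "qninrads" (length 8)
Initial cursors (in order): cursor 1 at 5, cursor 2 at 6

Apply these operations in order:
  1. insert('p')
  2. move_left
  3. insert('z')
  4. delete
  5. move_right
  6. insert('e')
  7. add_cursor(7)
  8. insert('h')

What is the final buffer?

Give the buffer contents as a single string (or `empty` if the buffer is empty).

Answer: qninrpehhapehds

Derivation:
After op 1 (insert('p')): buffer="qninrpapds" (len 10), cursors c1@6 c2@8, authorship .....1.2..
After op 2 (move_left): buffer="qninrpapds" (len 10), cursors c1@5 c2@7, authorship .....1.2..
After op 3 (insert('z')): buffer="qninrzpazpds" (len 12), cursors c1@6 c2@9, authorship .....11.22..
After op 4 (delete): buffer="qninrpapds" (len 10), cursors c1@5 c2@7, authorship .....1.2..
After op 5 (move_right): buffer="qninrpapds" (len 10), cursors c1@6 c2@8, authorship .....1.2..
After op 6 (insert('e')): buffer="qninrpeapeds" (len 12), cursors c1@7 c2@10, authorship .....11.22..
After op 7 (add_cursor(7)): buffer="qninrpeapeds" (len 12), cursors c1@7 c3@7 c2@10, authorship .....11.22..
After op 8 (insert('h')): buffer="qninrpehhapehds" (len 15), cursors c1@9 c3@9 c2@13, authorship .....1113.222..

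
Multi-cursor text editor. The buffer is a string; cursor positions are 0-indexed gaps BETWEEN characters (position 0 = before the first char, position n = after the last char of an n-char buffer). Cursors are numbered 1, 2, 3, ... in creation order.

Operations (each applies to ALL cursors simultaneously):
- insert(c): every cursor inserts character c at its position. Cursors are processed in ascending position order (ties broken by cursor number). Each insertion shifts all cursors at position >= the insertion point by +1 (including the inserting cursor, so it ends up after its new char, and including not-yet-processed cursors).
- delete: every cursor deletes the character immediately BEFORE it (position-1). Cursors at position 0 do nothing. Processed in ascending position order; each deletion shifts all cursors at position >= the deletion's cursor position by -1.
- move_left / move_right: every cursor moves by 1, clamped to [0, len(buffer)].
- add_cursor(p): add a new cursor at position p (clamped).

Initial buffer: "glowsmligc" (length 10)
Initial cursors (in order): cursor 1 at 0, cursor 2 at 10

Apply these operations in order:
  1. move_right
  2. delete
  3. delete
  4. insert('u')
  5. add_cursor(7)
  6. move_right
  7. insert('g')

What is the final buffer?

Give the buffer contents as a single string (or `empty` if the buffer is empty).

After op 1 (move_right): buffer="glowsmligc" (len 10), cursors c1@1 c2@10, authorship ..........
After op 2 (delete): buffer="lowsmlig" (len 8), cursors c1@0 c2@8, authorship ........
After op 3 (delete): buffer="lowsmli" (len 7), cursors c1@0 c2@7, authorship .......
After op 4 (insert('u')): buffer="ulowsmliu" (len 9), cursors c1@1 c2@9, authorship 1.......2
After op 5 (add_cursor(7)): buffer="ulowsmliu" (len 9), cursors c1@1 c3@7 c2@9, authorship 1.......2
After op 6 (move_right): buffer="ulowsmliu" (len 9), cursors c1@2 c3@8 c2@9, authorship 1.......2
After op 7 (insert('g')): buffer="ulgowsmligug" (len 12), cursors c1@3 c3@10 c2@12, authorship 1.1......322

Answer: ulgowsmligug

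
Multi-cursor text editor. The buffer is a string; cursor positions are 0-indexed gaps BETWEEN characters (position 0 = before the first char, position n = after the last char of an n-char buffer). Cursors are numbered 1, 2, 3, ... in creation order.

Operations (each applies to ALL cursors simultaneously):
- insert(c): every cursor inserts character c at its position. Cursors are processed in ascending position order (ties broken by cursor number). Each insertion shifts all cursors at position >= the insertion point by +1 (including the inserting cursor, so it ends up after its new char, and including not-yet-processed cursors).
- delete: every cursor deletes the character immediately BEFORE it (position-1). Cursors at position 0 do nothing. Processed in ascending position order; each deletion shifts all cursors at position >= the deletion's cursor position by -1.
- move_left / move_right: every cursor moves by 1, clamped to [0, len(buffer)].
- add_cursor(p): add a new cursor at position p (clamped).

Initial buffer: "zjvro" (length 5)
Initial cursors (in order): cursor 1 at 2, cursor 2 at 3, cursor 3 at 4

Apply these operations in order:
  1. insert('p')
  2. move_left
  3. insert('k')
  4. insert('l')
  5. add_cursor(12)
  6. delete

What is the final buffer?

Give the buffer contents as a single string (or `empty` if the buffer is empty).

Answer: zjkpvkprpo

Derivation:
After op 1 (insert('p')): buffer="zjpvprpo" (len 8), cursors c1@3 c2@5 c3@7, authorship ..1.2.3.
After op 2 (move_left): buffer="zjpvprpo" (len 8), cursors c1@2 c2@4 c3@6, authorship ..1.2.3.
After op 3 (insert('k')): buffer="zjkpvkprkpo" (len 11), cursors c1@3 c2@6 c3@9, authorship ..11.22.33.
After op 4 (insert('l')): buffer="zjklpvklprklpo" (len 14), cursors c1@4 c2@8 c3@12, authorship ..111.222.333.
After op 5 (add_cursor(12)): buffer="zjklpvklprklpo" (len 14), cursors c1@4 c2@8 c3@12 c4@12, authorship ..111.222.333.
After op 6 (delete): buffer="zjkpvkprpo" (len 10), cursors c1@3 c2@6 c3@8 c4@8, authorship ..11.22.3.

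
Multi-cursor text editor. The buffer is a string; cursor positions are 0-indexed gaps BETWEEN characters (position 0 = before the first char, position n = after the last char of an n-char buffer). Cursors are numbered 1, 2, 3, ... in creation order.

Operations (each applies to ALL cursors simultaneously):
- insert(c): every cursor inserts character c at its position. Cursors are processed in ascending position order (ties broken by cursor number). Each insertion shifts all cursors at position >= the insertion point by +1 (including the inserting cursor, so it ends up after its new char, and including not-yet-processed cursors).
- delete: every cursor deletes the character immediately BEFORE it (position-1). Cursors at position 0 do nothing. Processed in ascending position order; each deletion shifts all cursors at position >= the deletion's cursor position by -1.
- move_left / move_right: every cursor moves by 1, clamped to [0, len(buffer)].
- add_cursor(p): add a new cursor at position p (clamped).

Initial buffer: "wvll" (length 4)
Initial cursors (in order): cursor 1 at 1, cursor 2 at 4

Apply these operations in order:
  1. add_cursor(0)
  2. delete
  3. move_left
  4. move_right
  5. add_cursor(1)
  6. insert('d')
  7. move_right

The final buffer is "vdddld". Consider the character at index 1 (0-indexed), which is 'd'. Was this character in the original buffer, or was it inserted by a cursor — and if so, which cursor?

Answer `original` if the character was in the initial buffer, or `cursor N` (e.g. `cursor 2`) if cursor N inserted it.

After op 1 (add_cursor(0)): buffer="wvll" (len 4), cursors c3@0 c1@1 c2@4, authorship ....
After op 2 (delete): buffer="vl" (len 2), cursors c1@0 c3@0 c2@2, authorship ..
After op 3 (move_left): buffer="vl" (len 2), cursors c1@0 c3@0 c2@1, authorship ..
After op 4 (move_right): buffer="vl" (len 2), cursors c1@1 c3@1 c2@2, authorship ..
After op 5 (add_cursor(1)): buffer="vl" (len 2), cursors c1@1 c3@1 c4@1 c2@2, authorship ..
After op 6 (insert('d')): buffer="vdddld" (len 6), cursors c1@4 c3@4 c4@4 c2@6, authorship .134.2
After op 7 (move_right): buffer="vdddld" (len 6), cursors c1@5 c3@5 c4@5 c2@6, authorship .134.2
Authorship (.=original, N=cursor N): . 1 3 4 . 2
Index 1: author = 1

Answer: cursor 1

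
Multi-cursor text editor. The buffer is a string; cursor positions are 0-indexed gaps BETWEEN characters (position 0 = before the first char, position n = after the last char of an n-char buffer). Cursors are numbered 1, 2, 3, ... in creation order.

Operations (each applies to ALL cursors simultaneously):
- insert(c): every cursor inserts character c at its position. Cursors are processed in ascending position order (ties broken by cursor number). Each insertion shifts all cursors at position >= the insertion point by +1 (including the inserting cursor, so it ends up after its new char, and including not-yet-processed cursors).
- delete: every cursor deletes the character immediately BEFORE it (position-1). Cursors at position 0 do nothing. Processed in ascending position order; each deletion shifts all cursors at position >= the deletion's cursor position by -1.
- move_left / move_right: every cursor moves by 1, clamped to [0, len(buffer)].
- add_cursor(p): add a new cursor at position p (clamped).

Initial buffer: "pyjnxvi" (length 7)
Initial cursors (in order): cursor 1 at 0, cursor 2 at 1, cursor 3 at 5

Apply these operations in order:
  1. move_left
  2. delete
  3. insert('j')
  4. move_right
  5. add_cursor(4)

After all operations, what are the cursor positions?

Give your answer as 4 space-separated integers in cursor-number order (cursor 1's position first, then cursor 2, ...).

After op 1 (move_left): buffer="pyjnxvi" (len 7), cursors c1@0 c2@0 c3@4, authorship .......
After op 2 (delete): buffer="pyjxvi" (len 6), cursors c1@0 c2@0 c3@3, authorship ......
After op 3 (insert('j')): buffer="jjpyjjxvi" (len 9), cursors c1@2 c2@2 c3@6, authorship 12...3...
After op 4 (move_right): buffer="jjpyjjxvi" (len 9), cursors c1@3 c2@3 c3@7, authorship 12...3...
After op 5 (add_cursor(4)): buffer="jjpyjjxvi" (len 9), cursors c1@3 c2@3 c4@4 c3@7, authorship 12...3...

Answer: 3 3 7 4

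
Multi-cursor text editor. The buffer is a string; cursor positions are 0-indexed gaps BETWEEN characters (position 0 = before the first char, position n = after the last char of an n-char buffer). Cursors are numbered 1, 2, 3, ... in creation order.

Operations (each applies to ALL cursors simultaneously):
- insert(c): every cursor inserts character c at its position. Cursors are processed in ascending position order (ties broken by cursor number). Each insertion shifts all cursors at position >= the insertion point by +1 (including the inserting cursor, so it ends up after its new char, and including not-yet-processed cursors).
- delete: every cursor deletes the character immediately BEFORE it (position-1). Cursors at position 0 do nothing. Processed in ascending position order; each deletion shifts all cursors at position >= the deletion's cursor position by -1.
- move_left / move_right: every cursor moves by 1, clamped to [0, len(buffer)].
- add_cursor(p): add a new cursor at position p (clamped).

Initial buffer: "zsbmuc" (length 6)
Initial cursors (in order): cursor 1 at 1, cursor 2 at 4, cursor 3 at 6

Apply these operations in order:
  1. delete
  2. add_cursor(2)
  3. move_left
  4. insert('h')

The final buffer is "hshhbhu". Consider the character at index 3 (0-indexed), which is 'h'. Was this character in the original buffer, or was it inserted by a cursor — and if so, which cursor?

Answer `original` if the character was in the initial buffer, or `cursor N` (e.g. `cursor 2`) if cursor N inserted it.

Answer: cursor 4

Derivation:
After op 1 (delete): buffer="sbu" (len 3), cursors c1@0 c2@2 c3@3, authorship ...
After op 2 (add_cursor(2)): buffer="sbu" (len 3), cursors c1@0 c2@2 c4@2 c3@3, authorship ...
After op 3 (move_left): buffer="sbu" (len 3), cursors c1@0 c2@1 c4@1 c3@2, authorship ...
After op 4 (insert('h')): buffer="hshhbhu" (len 7), cursors c1@1 c2@4 c4@4 c3@6, authorship 1.24.3.
Authorship (.=original, N=cursor N): 1 . 2 4 . 3 .
Index 3: author = 4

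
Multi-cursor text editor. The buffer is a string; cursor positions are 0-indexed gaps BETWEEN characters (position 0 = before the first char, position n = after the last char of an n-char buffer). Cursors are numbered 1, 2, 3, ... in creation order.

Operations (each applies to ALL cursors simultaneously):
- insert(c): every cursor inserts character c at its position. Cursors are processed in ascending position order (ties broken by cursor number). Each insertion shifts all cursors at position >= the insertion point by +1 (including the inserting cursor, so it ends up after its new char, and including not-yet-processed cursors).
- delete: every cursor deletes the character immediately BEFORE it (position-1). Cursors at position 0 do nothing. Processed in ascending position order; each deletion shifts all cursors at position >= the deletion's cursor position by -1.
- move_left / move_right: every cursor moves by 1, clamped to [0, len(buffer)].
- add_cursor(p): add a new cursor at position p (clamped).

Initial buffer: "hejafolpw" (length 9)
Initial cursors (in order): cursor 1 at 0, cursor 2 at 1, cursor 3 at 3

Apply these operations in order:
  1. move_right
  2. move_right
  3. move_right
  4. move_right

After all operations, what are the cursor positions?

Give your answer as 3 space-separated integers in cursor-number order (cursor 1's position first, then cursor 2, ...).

Answer: 4 5 7

Derivation:
After op 1 (move_right): buffer="hejafolpw" (len 9), cursors c1@1 c2@2 c3@4, authorship .........
After op 2 (move_right): buffer="hejafolpw" (len 9), cursors c1@2 c2@3 c3@5, authorship .........
After op 3 (move_right): buffer="hejafolpw" (len 9), cursors c1@3 c2@4 c3@6, authorship .........
After op 4 (move_right): buffer="hejafolpw" (len 9), cursors c1@4 c2@5 c3@7, authorship .........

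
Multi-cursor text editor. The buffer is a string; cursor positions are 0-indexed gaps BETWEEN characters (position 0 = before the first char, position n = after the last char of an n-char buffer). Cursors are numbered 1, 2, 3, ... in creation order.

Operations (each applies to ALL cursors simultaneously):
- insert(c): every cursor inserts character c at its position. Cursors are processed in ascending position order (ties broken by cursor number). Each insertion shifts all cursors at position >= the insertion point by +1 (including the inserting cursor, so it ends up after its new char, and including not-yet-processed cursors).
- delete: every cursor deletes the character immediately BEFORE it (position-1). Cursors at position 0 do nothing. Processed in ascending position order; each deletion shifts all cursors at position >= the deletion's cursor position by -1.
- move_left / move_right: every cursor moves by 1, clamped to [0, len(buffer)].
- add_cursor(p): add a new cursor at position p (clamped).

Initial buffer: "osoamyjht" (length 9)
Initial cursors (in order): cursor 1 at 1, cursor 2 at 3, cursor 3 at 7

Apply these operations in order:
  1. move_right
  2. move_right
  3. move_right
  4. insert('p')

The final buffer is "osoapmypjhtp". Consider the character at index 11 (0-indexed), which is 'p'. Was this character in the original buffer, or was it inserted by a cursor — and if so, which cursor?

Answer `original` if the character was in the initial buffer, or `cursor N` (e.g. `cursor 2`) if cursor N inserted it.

After op 1 (move_right): buffer="osoamyjht" (len 9), cursors c1@2 c2@4 c3@8, authorship .........
After op 2 (move_right): buffer="osoamyjht" (len 9), cursors c1@3 c2@5 c3@9, authorship .........
After op 3 (move_right): buffer="osoamyjht" (len 9), cursors c1@4 c2@6 c3@9, authorship .........
After op 4 (insert('p')): buffer="osoapmypjhtp" (len 12), cursors c1@5 c2@8 c3@12, authorship ....1..2...3
Authorship (.=original, N=cursor N): . . . . 1 . . 2 . . . 3
Index 11: author = 3

Answer: cursor 3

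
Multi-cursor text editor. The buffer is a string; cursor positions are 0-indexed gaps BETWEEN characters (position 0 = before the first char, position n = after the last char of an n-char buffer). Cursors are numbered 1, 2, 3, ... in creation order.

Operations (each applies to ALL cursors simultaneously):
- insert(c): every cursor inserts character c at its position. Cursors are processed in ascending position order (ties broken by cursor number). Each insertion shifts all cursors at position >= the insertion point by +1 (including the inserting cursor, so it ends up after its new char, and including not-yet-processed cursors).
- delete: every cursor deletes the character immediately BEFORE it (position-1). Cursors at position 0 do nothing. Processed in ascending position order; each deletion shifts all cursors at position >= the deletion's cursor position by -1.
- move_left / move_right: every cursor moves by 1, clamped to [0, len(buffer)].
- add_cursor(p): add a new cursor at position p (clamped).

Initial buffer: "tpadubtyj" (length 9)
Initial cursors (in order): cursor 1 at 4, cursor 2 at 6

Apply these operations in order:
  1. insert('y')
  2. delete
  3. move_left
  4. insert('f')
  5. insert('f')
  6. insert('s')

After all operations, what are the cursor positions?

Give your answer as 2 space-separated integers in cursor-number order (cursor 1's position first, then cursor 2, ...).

Answer: 6 11

Derivation:
After op 1 (insert('y')): buffer="tpadyubytyj" (len 11), cursors c1@5 c2@8, authorship ....1..2...
After op 2 (delete): buffer="tpadubtyj" (len 9), cursors c1@4 c2@6, authorship .........
After op 3 (move_left): buffer="tpadubtyj" (len 9), cursors c1@3 c2@5, authorship .........
After op 4 (insert('f')): buffer="tpafdufbtyj" (len 11), cursors c1@4 c2@7, authorship ...1..2....
After op 5 (insert('f')): buffer="tpaffduffbtyj" (len 13), cursors c1@5 c2@9, authorship ...11..22....
After op 6 (insert('s')): buffer="tpaffsduffsbtyj" (len 15), cursors c1@6 c2@11, authorship ...111..222....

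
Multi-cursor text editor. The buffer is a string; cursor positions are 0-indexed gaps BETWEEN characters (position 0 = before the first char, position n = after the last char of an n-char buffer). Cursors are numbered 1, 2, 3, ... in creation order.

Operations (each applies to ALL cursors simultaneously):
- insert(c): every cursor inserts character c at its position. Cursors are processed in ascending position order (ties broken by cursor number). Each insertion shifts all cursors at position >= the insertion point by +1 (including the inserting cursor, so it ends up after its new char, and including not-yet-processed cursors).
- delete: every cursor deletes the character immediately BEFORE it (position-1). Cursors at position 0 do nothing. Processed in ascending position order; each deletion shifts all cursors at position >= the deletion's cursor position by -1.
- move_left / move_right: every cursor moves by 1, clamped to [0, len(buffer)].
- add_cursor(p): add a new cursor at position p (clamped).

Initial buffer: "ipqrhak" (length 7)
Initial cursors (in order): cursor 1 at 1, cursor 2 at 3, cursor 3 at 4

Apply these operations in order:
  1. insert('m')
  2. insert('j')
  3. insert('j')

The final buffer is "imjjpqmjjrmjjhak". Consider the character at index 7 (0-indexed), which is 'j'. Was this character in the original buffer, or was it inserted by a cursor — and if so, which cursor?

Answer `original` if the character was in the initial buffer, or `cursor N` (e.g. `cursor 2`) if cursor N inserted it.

After op 1 (insert('m')): buffer="impqmrmhak" (len 10), cursors c1@2 c2@5 c3@7, authorship .1..2.3...
After op 2 (insert('j')): buffer="imjpqmjrmjhak" (len 13), cursors c1@3 c2@7 c3@10, authorship .11..22.33...
After op 3 (insert('j')): buffer="imjjpqmjjrmjjhak" (len 16), cursors c1@4 c2@9 c3@13, authorship .111..222.333...
Authorship (.=original, N=cursor N): . 1 1 1 . . 2 2 2 . 3 3 3 . . .
Index 7: author = 2

Answer: cursor 2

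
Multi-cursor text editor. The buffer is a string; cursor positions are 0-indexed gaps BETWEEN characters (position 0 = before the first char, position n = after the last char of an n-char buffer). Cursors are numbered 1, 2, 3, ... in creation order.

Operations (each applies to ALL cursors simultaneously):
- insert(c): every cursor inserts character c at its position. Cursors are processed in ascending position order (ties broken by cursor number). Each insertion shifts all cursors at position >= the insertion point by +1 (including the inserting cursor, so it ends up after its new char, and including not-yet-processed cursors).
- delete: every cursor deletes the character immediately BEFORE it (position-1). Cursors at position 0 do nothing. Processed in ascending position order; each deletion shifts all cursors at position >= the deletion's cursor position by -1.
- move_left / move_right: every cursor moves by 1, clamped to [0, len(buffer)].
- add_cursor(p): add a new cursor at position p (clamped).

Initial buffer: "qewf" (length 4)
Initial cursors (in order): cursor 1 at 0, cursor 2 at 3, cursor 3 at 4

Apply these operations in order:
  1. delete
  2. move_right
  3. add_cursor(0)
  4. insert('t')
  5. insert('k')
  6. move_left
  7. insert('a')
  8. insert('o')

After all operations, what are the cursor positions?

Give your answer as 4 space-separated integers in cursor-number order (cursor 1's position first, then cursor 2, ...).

Answer: 8 17 17 3

Derivation:
After op 1 (delete): buffer="qe" (len 2), cursors c1@0 c2@2 c3@2, authorship ..
After op 2 (move_right): buffer="qe" (len 2), cursors c1@1 c2@2 c3@2, authorship ..
After op 3 (add_cursor(0)): buffer="qe" (len 2), cursors c4@0 c1@1 c2@2 c3@2, authorship ..
After op 4 (insert('t')): buffer="tqtett" (len 6), cursors c4@1 c1@3 c2@6 c3@6, authorship 4.1.23
After op 5 (insert('k')): buffer="tkqtkettkk" (len 10), cursors c4@2 c1@5 c2@10 c3@10, authorship 44.11.2323
After op 6 (move_left): buffer="tkqtkettkk" (len 10), cursors c4@1 c1@4 c2@9 c3@9, authorship 44.11.2323
After op 7 (insert('a')): buffer="takqtakettkaak" (len 14), cursors c4@2 c1@6 c2@13 c3@13, authorship 444.111.232233
After op 8 (insert('o')): buffer="taokqtaokettkaaook" (len 18), cursors c4@3 c1@8 c2@17 c3@17, authorship 4444.1111.23223233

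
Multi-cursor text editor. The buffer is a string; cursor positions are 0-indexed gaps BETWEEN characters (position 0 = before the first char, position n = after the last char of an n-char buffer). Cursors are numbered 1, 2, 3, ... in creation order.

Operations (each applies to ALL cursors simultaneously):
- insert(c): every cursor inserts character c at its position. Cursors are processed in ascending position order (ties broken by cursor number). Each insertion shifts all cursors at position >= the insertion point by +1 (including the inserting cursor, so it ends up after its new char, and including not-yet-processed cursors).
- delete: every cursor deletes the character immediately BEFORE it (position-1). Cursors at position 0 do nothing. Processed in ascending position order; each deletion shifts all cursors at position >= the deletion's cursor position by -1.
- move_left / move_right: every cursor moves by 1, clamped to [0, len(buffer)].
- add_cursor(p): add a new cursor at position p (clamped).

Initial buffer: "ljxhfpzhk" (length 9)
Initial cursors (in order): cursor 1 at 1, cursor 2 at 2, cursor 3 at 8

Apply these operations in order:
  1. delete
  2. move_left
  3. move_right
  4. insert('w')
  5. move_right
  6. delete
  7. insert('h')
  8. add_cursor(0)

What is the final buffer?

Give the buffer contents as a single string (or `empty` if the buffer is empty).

After op 1 (delete): buffer="xhfpzk" (len 6), cursors c1@0 c2@0 c3@5, authorship ......
After op 2 (move_left): buffer="xhfpzk" (len 6), cursors c1@0 c2@0 c3@4, authorship ......
After op 3 (move_right): buffer="xhfpzk" (len 6), cursors c1@1 c2@1 c3@5, authorship ......
After op 4 (insert('w')): buffer="xwwhfpzwk" (len 9), cursors c1@3 c2@3 c3@8, authorship .12....3.
After op 5 (move_right): buffer="xwwhfpzwk" (len 9), cursors c1@4 c2@4 c3@9, authorship .12....3.
After op 6 (delete): buffer="xwfpzw" (len 6), cursors c1@2 c2@2 c3@6, authorship .1...3
After op 7 (insert('h')): buffer="xwhhfpzwh" (len 9), cursors c1@4 c2@4 c3@9, authorship .112...33
After op 8 (add_cursor(0)): buffer="xwhhfpzwh" (len 9), cursors c4@0 c1@4 c2@4 c3@9, authorship .112...33

Answer: xwhhfpzwh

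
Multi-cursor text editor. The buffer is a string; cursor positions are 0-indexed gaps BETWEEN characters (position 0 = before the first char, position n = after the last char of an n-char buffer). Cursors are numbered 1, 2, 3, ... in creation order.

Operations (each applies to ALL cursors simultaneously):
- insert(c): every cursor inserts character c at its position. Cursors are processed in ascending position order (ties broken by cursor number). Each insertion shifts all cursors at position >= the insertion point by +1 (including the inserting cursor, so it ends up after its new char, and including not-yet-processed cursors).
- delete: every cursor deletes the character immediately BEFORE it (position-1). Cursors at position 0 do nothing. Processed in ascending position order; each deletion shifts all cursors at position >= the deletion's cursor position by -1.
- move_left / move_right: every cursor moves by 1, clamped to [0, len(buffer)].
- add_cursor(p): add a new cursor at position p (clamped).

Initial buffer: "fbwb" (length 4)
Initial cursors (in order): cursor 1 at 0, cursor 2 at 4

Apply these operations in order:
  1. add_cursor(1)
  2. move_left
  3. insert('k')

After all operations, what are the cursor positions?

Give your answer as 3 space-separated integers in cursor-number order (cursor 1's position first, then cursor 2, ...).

After op 1 (add_cursor(1)): buffer="fbwb" (len 4), cursors c1@0 c3@1 c2@4, authorship ....
After op 2 (move_left): buffer="fbwb" (len 4), cursors c1@0 c3@0 c2@3, authorship ....
After op 3 (insert('k')): buffer="kkfbwkb" (len 7), cursors c1@2 c3@2 c2@6, authorship 13...2.

Answer: 2 6 2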